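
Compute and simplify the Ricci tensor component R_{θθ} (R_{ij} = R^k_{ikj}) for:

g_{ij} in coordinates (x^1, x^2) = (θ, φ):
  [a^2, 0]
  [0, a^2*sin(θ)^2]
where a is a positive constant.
Non-zero Christoffel symbols (Γ^k_{ij} = Γ^k_{ji}):
Γ^θ_{φ φ} = -sin(2*θ)/2
Γ^φ_{θ φ} = 1/tan(θ)
R^θ_{θ θ θ} = 0 (a repeated index in an antisymmetric pair)
R^φ_{θ φ θ} = ∂_φ Γ^φ_{θ θ} - ∂_θ Γ^φ_{θ φ} + Γ^φ_{φ m} Γ^m_{θ θ} - Γ^φ_{θ m} Γ^m_{θ φ}
  = (0) - (-1/sin(θ)^2) + (0) - (1/tan(θ)^2) = 1
R_{θθ} = R^θ_{θ θ θ} + R^φ_{θ φ θ} = (0) + (1) = 1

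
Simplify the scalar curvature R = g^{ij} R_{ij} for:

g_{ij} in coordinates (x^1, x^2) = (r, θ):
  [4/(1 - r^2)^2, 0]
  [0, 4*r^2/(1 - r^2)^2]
Non-zero Christoffel symbols (Γ^k_{ij} = Γ^k_{ji}):
Γ^r_{r r} = 2*r/(1 - r^2)
Γ^r_{θ θ} = (r^3 + r)/(r^2 - 1)
Γ^θ_{r θ} = (-r^2 - 1)/(r^3 - r)
Ricci tensor (R_{ij} = R^k_{ikj}): R_{rr} = -4/(r^2 - 1)^2, R_{rθ} = 0, R_{θθ} = -4*r^2/(r^2 - 1)^2
Inverse metric: g^{rr} = (1 - r^2)^2/4, g^{θθ} = (1 - r^2)^2/(4*r^2)
R = g^{ij} R_{ij} = ((1 - r^2)^2/4)(-4/(r^2 - 1)^2) + ((1 - r^2)^2/(4*r^2))(-4*r^2/(r^2 - 1)^2) = -2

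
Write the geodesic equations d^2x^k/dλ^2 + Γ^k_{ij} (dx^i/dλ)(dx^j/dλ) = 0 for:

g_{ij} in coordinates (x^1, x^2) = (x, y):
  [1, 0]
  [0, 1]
Geodesic equation: d^2x^k/dλ^2 + Γ^k_{ij} (dx^i/dλ)(dx^j/dλ) = 0.
All Christoffel symbols vanish, so the geodesics are straight lines:
d^2x/dλ^2 = 0
d^2y/dλ^2 = 0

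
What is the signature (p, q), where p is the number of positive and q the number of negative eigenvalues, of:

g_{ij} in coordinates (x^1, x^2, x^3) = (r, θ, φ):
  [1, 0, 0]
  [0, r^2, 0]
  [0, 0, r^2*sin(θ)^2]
The metric is diagonal, so its eigenvalues are the diagonal entries: 1, r^2, r^2*sin(θ)^2 (at a generic point, where coordinate-dependent entries are positive).
3 positive, 0 negative.
(3, 0) - Riemannian (positive definite)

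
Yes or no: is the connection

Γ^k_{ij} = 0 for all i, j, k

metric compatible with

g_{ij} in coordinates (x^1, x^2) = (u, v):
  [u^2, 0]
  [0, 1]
Using ∇_k g_{ij} = ∂_k g_{ij} - Γ^m_{ki} g_{mj} - Γ^m_{kj} g_{im}:
∇_u g_{uu} = (2*u) - (0) - (0) = 2*u ≠ 0
So the connection is not metric compatible (it is not the Levi-Civita connection).
No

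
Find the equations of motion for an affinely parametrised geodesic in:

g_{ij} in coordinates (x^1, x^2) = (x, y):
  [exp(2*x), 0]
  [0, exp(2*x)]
Geodesic equation: d^2x^k/dλ^2 + Γ^k_{ij} (dx^i/dλ)(dx^j/dλ) = 0.
Non-zero Christoffel symbols:
Γ^x_{x x} = 1
Γ^x_{y y} = -1
Γ^y_{x y} = 1
Substituting (the symmetric pair Γ^k_{ij}, Γ^k_{ji} combines into a factor 2):
d^2x/dλ^2 + (dx/dλ)^2 - (dy/dλ)^2 = 0
d^2y/dλ^2 + 2 (dx/dλ)(dy/dλ) = 0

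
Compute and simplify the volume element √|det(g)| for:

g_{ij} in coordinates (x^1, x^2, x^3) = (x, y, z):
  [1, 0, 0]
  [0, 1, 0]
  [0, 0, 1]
det(g) = 1
√|det(g)| = 1
Volume element: dV = 1 dx dy dz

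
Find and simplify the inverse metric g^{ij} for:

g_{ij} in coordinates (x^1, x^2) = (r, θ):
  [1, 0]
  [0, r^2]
The metric is diagonal, so g^{ij} is diagonal with entries 1/g_{ii}: diag(1, 1/(r^2)).
g^{ij}:
  [1, 0]
  [0, 1/r^2]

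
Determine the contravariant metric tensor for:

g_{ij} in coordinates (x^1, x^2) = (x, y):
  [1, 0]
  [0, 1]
The metric is diagonal, so g^{ij} is diagonal with entries 1/g_{ii}: diag(1, 1).
g^{ij}:
  [1, 0]
  [0, 1]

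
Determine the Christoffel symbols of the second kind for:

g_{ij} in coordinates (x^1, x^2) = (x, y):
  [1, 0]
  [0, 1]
Using Γ^k_{ij} = (1/2) g^{km} (∂_i g_{mj} + ∂_j g_{mi} - ∂_m g_{ij}); the metric is diagonal, so only the m = k term contributes.
Every metric component is constant, so all ∂_m g_{ij} = 0 and every Christoffel symbol vanishes.
All Christoffel symbols are zero.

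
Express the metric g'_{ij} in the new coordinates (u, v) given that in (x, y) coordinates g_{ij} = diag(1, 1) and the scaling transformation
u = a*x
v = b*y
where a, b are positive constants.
Invert the transformation: x = u/a, y = v/b
g'_{ij} = (∂x^k/∂x'^i)(∂x^l/∂x'^j) g_{kl}; with g_{kl} = δ_{kl} this is Σ_k (∂x^k/∂x'^i)(∂x^k/∂x'^j).
Jacobian: ∂x/∂u = 1/a, ∂x/∂v = 0, ∂y/∂u = 0, ∂y/∂v = 1/b
g'_{uu} = (1/a)(1/a) + (0)(0) = 1/a^2
g'_{uv} = (1/a)(0) + (0)(1/b) = 0
g'_{vv} = (0)(0) + (1/b)(1/b) = 1/b^2
g'_{ij} = diag(1/a^2, 1/b^2)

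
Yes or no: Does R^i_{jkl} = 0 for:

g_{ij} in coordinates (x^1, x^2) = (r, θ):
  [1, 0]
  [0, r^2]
Non-zero Christoffel symbols:
Γ^r_{θ θ} = -r
Γ^θ_{r θ} = 1/r
Ricci tensor: R_{rr} = 0, R_{rθ} = 0, R_{θθ} = 0
All R_{ij} vanish; in 2 dimensions the Riemann tensor is fully determined by the Ricci tensor, so R^i_{jkl} = 0: the metric is flat (curvilinear coordinates on flat space).
Yes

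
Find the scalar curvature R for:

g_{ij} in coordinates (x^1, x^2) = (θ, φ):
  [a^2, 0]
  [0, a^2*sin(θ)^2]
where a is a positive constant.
Non-zero Christoffel symbols (Γ^k_{ij} = Γ^k_{ji}):
Γ^θ_{φ φ} = -sin(2*θ)/2
Γ^φ_{θ φ} = 1/tan(θ)
Ricci tensor (R_{ij} = R^k_{ikj}): R_{θθ} = 1, R_{θφ} = 0, R_{φφ} = sin(θ)^2
Inverse metric: g^{θθ} = 1/a^2, g^{φφ} = 1/(a^2*sin(θ)^2)
R = g^{ij} R_{ij} = (1/a^2)(1) + (1/(a^2*sin(θ)^2))(sin(θ)^2) = 2/a^2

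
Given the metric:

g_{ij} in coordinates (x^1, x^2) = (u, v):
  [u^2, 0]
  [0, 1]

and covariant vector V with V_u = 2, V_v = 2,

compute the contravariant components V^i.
Inverse metric (diagonal): g^{uu} = 1/u^2, g^{vv} = 1
V^i = g^{ij} V_j:
V^u = (1/u^2)(2) + (0)(2) = 2/u^2
V^v = (0)(2) + (1)(2) = 2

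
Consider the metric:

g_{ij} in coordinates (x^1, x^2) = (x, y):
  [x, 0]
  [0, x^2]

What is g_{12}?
With x^1 = x, x^2 = y, g_{12} = g_{xy} is the row-1, column-2 entry of the matrix.
g_{12} = 0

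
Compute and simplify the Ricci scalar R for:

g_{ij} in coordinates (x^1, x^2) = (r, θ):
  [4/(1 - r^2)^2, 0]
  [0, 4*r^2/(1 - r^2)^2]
Non-zero Christoffel symbols (Γ^k_{ij} = Γ^k_{ji}):
Γ^r_{r r} = 2*r/(1 - r^2)
Γ^r_{θ θ} = (r^3 + r)/(r^2 - 1)
Γ^θ_{r θ} = (-r^2 - 1)/(r^3 - r)
Ricci tensor (R_{ij} = R^k_{ikj}): R_{rr} = -4/(r^2 - 1)^2, R_{rθ} = 0, R_{θθ} = -4*r^2/(r^2 - 1)^2
Inverse metric: g^{rr} = (1 - r^2)^2/4, g^{θθ} = (1 - r^2)^2/(4*r^2)
R = g^{ij} R_{ij} = ((1 - r^2)^2/4)(-4/(r^2 - 1)^2) + ((1 - r^2)^2/(4*r^2))(-4*r^2/(r^2 - 1)^2) = -2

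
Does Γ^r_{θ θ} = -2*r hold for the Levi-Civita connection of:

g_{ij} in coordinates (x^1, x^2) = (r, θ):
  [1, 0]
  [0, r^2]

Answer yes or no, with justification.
Γ^r_{θ θ} = (1/2) g^{rr} (∂_θ g_{rθ} + ∂_θ g_{rθ} - ∂_r g_{θθ}) = (1/2)(1)((0) + (0) - (2*r)) = -r
This differs from the proposed value -2*r.
No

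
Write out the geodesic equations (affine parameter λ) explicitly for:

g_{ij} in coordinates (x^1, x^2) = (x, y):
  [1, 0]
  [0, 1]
Geodesic equation: d^2x^k/dλ^2 + Γ^k_{ij} (dx^i/dλ)(dx^j/dλ) = 0.
All Christoffel symbols vanish, so the geodesics are straight lines:
d^2x/dλ^2 = 0
d^2y/dλ^2 = 0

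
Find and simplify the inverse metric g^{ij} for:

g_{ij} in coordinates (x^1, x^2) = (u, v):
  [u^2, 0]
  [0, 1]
The metric is diagonal, so g^{ij} is diagonal with entries 1/g_{ii}: diag(1/(u^2), 1).
g^{ij}:
  [1/u^2, 0]
  [0, 1]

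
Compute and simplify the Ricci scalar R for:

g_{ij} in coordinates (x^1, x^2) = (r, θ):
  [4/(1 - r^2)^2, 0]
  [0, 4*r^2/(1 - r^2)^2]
Non-zero Christoffel symbols (Γ^k_{ij} = Γ^k_{ji}):
Γ^r_{r r} = 2*r/(1 - r^2)
Γ^r_{θ θ} = (r^3 + r)/(r^2 - 1)
Γ^θ_{r θ} = (-r^2 - 1)/(r^3 - r)
Ricci tensor (R_{ij} = R^k_{ikj}): R_{rr} = -4/(r^2 - 1)^2, R_{rθ} = 0, R_{θθ} = -4*r^2/(r^2 - 1)^2
Inverse metric: g^{rr} = (1 - r^2)^2/4, g^{θθ} = (1 - r^2)^2/(4*r^2)
R = g^{ij} R_{ij} = ((1 - r^2)^2/4)(-4/(r^2 - 1)^2) + ((1 - r^2)^2/(4*r^2))(-4*r^2/(r^2 - 1)^2) = -2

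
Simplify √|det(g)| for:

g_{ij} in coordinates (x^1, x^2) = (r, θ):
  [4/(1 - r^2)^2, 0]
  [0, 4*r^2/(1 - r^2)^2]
det(g) = 16*r^2/(1 - r^2)^4
√|det(g)| = 4*r/(r^2 - 1)^2
Volume element: dV = 4*r/(r^2 - 1)^2 dr dθ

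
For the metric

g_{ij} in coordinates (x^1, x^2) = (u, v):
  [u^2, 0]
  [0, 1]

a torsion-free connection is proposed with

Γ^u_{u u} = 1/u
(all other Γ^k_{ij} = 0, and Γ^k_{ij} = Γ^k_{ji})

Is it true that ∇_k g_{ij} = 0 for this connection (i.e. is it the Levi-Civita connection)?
Using ∇_k g_{ij} = ∂_k g_{ij} - Γ^m_{ki} g_{mj} - Γ^m_{kj} g_{im}:
e.g. ∇_u g_{uu} = (2*u) - (u) - (u) = 0
Every component ∇_k g_{ij} vanishes: the connection is metric compatible.
Yes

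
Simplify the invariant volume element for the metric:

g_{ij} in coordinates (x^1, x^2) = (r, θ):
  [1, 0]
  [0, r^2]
det(g) = r^2
√|det(g)| = r
Volume element: dV = r dr dθ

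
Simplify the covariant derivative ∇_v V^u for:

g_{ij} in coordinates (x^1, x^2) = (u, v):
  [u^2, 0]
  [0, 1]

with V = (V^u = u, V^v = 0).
Non-zero Christoffel symbols:
Γ^u_{u u} = 1/u
∇_v V^u = ∂_v V^u + Γ^u_{v j} V^j
  = (0) + (0)(u) + (0)(0)
  = 0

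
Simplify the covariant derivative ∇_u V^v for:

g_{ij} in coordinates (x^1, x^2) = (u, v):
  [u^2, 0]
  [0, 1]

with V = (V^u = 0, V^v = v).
Non-zero Christoffel symbols:
Γ^u_{u u} = 1/u
∇_u V^v = ∂_u V^v + Γ^v_{u j} V^j
  = (0) + (0)(0) + (0)(v)
  = 0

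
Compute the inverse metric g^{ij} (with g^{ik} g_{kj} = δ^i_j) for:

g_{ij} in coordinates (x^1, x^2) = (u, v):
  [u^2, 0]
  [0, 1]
The metric is diagonal, so g^{ij} is diagonal with entries 1/g_{ii}: diag(1/(u^2), 1).
g^{ij}:
  [1/u^2, 0]
  [0, 1]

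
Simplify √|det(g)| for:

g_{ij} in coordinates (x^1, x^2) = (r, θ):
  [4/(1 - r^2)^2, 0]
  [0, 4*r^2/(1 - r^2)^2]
det(g) = 16*r^2/(1 - r^2)^4
√|det(g)| = 4*r/(r^2 - 1)^2
Volume element: dV = 4*r/(r^2 - 1)^2 dr dθ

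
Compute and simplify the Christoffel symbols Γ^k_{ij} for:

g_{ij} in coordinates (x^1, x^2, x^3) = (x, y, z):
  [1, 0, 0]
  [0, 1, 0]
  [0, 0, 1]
Using Γ^k_{ij} = (1/2) g^{km} (∂_i g_{mj} + ∂_j g_{mi} - ∂_m g_{ij}); the metric is diagonal, so only the m = k term contributes.
Every metric component is constant, so all ∂_m g_{ij} = 0 and every Christoffel symbol vanishes.
All Christoffel symbols are zero.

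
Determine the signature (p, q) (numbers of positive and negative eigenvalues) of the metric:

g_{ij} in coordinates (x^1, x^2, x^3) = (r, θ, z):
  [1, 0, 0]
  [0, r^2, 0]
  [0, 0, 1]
The metric is diagonal, so its eigenvalues are the diagonal entries: 1, r^2, 1 (at a generic point, where coordinate-dependent entries are positive).
3 positive, 0 negative.
(3, 0) - Riemannian (positive definite)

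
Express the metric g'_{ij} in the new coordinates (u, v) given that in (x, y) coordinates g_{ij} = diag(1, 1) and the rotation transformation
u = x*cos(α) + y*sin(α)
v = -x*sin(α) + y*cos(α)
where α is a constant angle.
Invert the transformation: x = u*cos(α) - v*sin(α), y = u*sin(α) + v*cos(α)
g'_{ij} = (∂x^k/∂x'^i)(∂x^l/∂x'^j) g_{kl}; with g_{kl} = δ_{kl} this is Σ_k (∂x^k/∂x'^i)(∂x^k/∂x'^j).
Jacobian: ∂x/∂u = cos(α), ∂x/∂v = -sin(α), ∂y/∂u = sin(α), ∂y/∂v = cos(α)
g'_{uu} = (cos(α))(cos(α)) + (sin(α))(sin(α)) = 1
g'_{uv} = (cos(α))(-sin(α)) + (sin(α))(cos(α)) = 0
g'_{vv} = (-sin(α))(-sin(α)) + (cos(α))(cos(α)) = 1
g'_{ij} = diag(1, 1)
The Euclidean metric is invariant under rotations.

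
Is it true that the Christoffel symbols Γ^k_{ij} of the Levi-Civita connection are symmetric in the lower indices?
The Levi-Civita connection is torsion-free, which is exactly Γ^k_{ij} = Γ^k_{ji}.
Yes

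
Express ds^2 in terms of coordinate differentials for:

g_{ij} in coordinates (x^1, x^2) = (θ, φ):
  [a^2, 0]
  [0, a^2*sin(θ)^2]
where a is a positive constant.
ds^2 = g_{ij} dx^i dx^j; only the non-zero components contribute.
ds^2 = a^2 dθ^2 + a^2*sin(θ)^2 dφ^2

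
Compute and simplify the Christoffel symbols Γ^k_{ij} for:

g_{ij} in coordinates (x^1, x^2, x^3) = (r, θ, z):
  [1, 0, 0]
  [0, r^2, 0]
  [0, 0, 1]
Using Γ^k_{ij} = (1/2) g^{km} (∂_i g_{mj} + ∂_j g_{mi} - ∂_m g_{ij}); the metric is diagonal, so only the m = k term contributes.
Non-zero symbols (using the symmetry Γ^k_{ij} = Γ^k_{ji}):
Γ^r_{θ θ} = (1/2) g^{rr} (∂_θ g_{rθ} + ∂_θ g_{rθ} - ∂_r g_{θθ}) = (1/2)(1)((0) + (0) - (2*r)) = -r
Γ^θ_{r θ} = (1/2) g^{θθ} (∂_r g_{θθ} + ∂_θ g_{θr} - ∂_θ g_{rθ}) = (1/2)(1/r^2)((2*r) + (0) - (0)) = 1/r
All other Christoffel symbols are zero.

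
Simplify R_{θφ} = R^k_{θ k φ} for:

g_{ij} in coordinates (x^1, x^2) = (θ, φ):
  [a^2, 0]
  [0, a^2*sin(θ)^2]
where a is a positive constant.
Non-zero Christoffel symbols (Γ^k_{ij} = Γ^k_{ji}):
Γ^θ_{φ φ} = -sin(2*θ)/2
Γ^φ_{θ φ} = 1/tan(θ)
R^θ_{θ θ φ} = 0 (a repeated index in an antisymmetric pair)
R^φ_{θ φ φ} = 0 (a repeated index in an antisymmetric pair)
R_{θφ} = R^θ_{θ θ φ} + R^φ_{θ φ φ} = (0) + (0) = 0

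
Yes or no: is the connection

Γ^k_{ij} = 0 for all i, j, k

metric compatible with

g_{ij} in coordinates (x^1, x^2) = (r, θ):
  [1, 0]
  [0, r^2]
Using ∇_k g_{ij} = ∂_k g_{ij} - Γ^m_{ki} g_{mj} - Γ^m_{kj} g_{im}:
∇_r g_{θθ} = (2*r) - (0) - (0) = 2*r ≠ 0
So the connection is not metric compatible (it is not the Levi-Civita connection).
No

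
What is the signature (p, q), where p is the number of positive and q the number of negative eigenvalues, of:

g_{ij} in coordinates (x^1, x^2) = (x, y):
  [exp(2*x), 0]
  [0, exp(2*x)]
The metric is diagonal, so its eigenvalues are the diagonal entries: exp(2*x), exp(2*x) (at a generic point, where coordinate-dependent entries are positive).
2 positive, 0 negative.
(2, 0) - Riemannian (positive definite)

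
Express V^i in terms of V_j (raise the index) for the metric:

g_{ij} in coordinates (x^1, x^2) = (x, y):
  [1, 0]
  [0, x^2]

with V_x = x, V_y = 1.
Inverse metric (diagonal): g^{xx} = 1, g^{yy} = 1/x^2
V^i = g^{ij} V_j:
V^x = (1)(x) + (0)(1) = x
V^y = (0)(x) + (1/x^2)(1) = 1/x^2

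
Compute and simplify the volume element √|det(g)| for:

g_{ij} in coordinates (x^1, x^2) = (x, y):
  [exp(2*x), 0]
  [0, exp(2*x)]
det(g) = exp(4*x)
√|det(g)| = exp(2*x)
Volume element: dV = exp(2*x) dx dy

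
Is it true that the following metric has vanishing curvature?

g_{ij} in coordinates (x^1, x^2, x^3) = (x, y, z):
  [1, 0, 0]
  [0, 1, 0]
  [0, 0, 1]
All metric components are constant, so every Christoffel symbol vanishes and R^i_{jkl} = 0.
Yes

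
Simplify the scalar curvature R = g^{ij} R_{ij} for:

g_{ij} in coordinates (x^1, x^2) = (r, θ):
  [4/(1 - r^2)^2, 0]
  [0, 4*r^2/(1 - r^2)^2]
Non-zero Christoffel symbols (Γ^k_{ij} = Γ^k_{ji}):
Γ^r_{r r} = 2*r/(1 - r^2)
Γ^r_{θ θ} = (r^3 + r)/(r^2 - 1)
Γ^θ_{r θ} = (-r^2 - 1)/(r^3 - r)
Ricci tensor (R_{ij} = R^k_{ikj}): R_{rr} = -4/(r^2 - 1)^2, R_{rθ} = 0, R_{θθ} = -4*r^2/(r^2 - 1)^2
Inverse metric: g^{rr} = (1 - r^2)^2/4, g^{θθ} = (1 - r^2)^2/(4*r^2)
R = g^{ij} R_{ij} = ((1 - r^2)^2/4)(-4/(r^2 - 1)^2) + ((1 - r^2)^2/(4*r^2))(-4*r^2/(r^2 - 1)^2) = -2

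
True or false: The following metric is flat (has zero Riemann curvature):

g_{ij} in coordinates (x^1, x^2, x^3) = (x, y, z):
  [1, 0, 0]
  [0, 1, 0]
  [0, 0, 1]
All metric components are constant, so every Christoffel symbol vanishes and R^i_{jkl} = 0.
True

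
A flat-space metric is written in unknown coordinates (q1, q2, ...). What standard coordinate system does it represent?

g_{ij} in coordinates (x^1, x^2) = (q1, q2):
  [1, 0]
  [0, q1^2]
The line element ds^2 = dq1^2 + q1^2 dq2^2 is dr^2 + r^2 dθ^2 with q1 = r, q2 = θ.
polar coordinates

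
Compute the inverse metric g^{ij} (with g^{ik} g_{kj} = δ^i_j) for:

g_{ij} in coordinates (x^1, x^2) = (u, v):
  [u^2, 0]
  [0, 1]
The metric is diagonal, so g^{ij} is diagonal with entries 1/g_{ii}: diag(1/(u^2), 1).
g^{ij}:
  [1/u^2, 0]
  [0, 1]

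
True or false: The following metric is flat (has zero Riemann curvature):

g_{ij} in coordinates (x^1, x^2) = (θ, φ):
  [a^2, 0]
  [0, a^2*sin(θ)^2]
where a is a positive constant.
Non-zero Christoffel symbols:
Γ^θ_{φ φ} = -sin(2*θ)/2
Γ^φ_{θ φ} = 1/tan(θ)
Ricci tensor: R_{θθ} = 1, R_{θφ} = 0, R_{φφ} = sin(θ)^2
The Ricci tensor is non-zero, so the Riemann tensor is non-zero: not flat.
False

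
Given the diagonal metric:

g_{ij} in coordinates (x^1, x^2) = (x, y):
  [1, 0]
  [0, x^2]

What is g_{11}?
With x^1 = x, x^2 = y, g_{11} = g_{xx} is the row-1, column-1 entry of the matrix.
g_{11} = 1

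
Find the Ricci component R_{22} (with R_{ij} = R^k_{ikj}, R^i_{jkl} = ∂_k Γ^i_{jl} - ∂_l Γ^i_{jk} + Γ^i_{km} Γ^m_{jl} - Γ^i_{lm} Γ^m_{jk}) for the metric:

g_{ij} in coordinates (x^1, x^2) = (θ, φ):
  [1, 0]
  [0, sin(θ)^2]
Non-zero Christoffel symbols (Γ^k_{ij} = Γ^k_{ji}):
Γ^θ_{φ φ} = -sin(2*θ)/2
Γ^φ_{θ φ} = 1/tan(θ)
R^θ_{φ θ φ} = ∂_θ Γ^θ_{φ φ} - ∂_φ Γ^θ_{φ θ} + Γ^θ_{θ m} Γ^m_{φ φ} - Γ^θ_{φ m} Γ^m_{φ θ}
  = (-cos(2*θ)) - (0) + (0) - (-cos(θ)^2) = sin(θ)^2
R^φ_{φ φ φ} = 0 (a repeated index in an antisymmetric pair)
R_{φφ} = R^θ_{φ θ φ} + R^φ_{φ φ φ} = (sin(θ)^2) + (0) = sin(θ)^2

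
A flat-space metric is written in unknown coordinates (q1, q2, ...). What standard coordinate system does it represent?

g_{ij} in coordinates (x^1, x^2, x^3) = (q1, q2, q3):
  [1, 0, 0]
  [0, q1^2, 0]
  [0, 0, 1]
The line element ds^2 = dq1^2 + q1^2 dq2^2 + dq3^2 is dr^2 + r^2 dθ^2 + dz^2 with q1 = r, q2 = θ, q3 = z.
cylindrical coordinates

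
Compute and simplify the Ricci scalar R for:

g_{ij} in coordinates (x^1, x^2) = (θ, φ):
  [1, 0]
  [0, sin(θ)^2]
Non-zero Christoffel symbols (Γ^k_{ij} = Γ^k_{ji}):
Γ^θ_{φ φ} = -sin(2*θ)/2
Γ^φ_{θ φ} = 1/tan(θ)
Ricci tensor (R_{ij} = R^k_{ikj}): R_{θθ} = 1, R_{θφ} = 0, R_{φφ} = sin(θ)^2
Inverse metric: g^{θθ} = 1, g^{φφ} = 1/sin(θ)^2
R = g^{ij} R_{ij} = (1)(1) + (1/sin(θ)^2)(sin(θ)^2) = 2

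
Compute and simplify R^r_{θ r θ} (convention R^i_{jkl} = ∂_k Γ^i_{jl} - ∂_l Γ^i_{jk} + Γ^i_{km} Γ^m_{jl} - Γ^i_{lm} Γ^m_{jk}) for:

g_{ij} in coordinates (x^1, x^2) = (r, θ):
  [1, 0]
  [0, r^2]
Non-zero Christoffel symbols (Γ^k_{ij} = Γ^k_{ji}):
Γ^r_{θ θ} = -r
Γ^θ_{r θ} = 1/r
R^r_{θ r θ} = ∂_r Γ^r_{θ θ} - ∂_θ Γ^r_{θ r} + Γ^r_{r m} Γ^m_{θ θ} - Γ^r_{θ m} Γ^m_{θ r}
  = (-1) - (0) + (0) - (-1) = 0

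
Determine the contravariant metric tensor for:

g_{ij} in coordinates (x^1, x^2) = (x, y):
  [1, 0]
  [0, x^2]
The metric is diagonal, so g^{ij} is diagonal with entries 1/g_{ii}: diag(1, 1/(x^2)).
g^{ij}:
  [1, 0]
  [0, 1/x^2]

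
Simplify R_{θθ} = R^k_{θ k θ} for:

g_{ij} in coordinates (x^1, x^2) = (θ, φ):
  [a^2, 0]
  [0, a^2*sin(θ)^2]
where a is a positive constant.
Non-zero Christoffel symbols (Γ^k_{ij} = Γ^k_{ji}):
Γ^θ_{φ φ} = -sin(2*θ)/2
Γ^φ_{θ φ} = 1/tan(θ)
R^θ_{θ θ θ} = 0 (a repeated index in an antisymmetric pair)
R^φ_{θ φ θ} = ∂_φ Γ^φ_{θ θ} - ∂_θ Γ^φ_{θ φ} + Γ^φ_{φ m} Γ^m_{θ θ} - Γ^φ_{θ m} Γ^m_{θ φ}
  = (0) - (-1/sin(θ)^2) + (0) - (1/tan(θ)^2) = 1
R_{θθ} = R^θ_{θ θ θ} + R^φ_{θ φ θ} = (0) + (1) = 1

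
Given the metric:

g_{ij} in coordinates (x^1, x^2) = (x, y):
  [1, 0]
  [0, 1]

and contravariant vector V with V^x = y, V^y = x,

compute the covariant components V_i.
V_i = g_{ij} V^j:
V_x = (1)(y) + (0)(x) = y
V_y = (0)(y) + (1)(x) = x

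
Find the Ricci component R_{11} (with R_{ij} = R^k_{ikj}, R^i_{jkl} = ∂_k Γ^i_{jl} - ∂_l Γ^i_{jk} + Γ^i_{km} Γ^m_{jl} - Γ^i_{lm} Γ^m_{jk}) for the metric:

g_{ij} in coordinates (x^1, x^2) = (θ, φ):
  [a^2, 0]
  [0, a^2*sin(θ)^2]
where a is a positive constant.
Non-zero Christoffel symbols (Γ^k_{ij} = Γ^k_{ji}):
Γ^θ_{φ φ} = -sin(2*θ)/2
Γ^φ_{θ φ} = 1/tan(θ)
R^θ_{θ θ θ} = 0 (a repeated index in an antisymmetric pair)
R^φ_{θ φ θ} = ∂_φ Γ^φ_{θ θ} - ∂_θ Γ^φ_{θ φ} + Γ^φ_{φ m} Γ^m_{θ θ} - Γ^φ_{θ m} Γ^m_{θ φ}
  = (0) - (-1/sin(θ)^2) + (0) - (1/tan(θ)^2) = 1
R_{θθ} = R^θ_{θ θ θ} + R^φ_{θ φ θ} = (0) + (1) = 1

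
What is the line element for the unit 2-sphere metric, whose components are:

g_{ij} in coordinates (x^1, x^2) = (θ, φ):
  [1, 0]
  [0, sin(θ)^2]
ds^2 = g_{ij} dx^i dx^j; only the non-zero components contribute.
ds^2 = dθ^2 + sin(θ)^2 dφ^2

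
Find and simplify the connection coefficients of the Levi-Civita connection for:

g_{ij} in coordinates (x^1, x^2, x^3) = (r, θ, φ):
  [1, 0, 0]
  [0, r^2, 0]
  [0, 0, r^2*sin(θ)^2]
Using Γ^k_{ij} = (1/2) g^{km} (∂_i g_{mj} + ∂_j g_{mi} - ∂_m g_{ij}); the metric is diagonal, so only the m = k term contributes.
Non-zero symbols (using the symmetry Γ^k_{ij} = Γ^k_{ji}):
Γ^r_{θ θ} = (1/2) g^{rr} (∂_θ g_{rθ} + ∂_θ g_{rθ} - ∂_r g_{θθ}) = (1/2)(1)((0) + (0) - (2*r)) = -r
Γ^r_{φ φ} = (1/2) g^{rr} (∂_φ g_{rφ} + ∂_φ g_{rφ} - ∂_r g_{φφ}) = (1/2)(1)((0) + (0) - (2*r*sin(θ)^2)) = -r*sin(θ)^2
Γ^θ_{r θ} = (1/2) g^{θθ} (∂_r g_{θθ} + ∂_θ g_{θr} - ∂_θ g_{rθ}) = (1/2)(1/r^2)((2*r) + (0) - (0)) = 1/r
Γ^θ_{φ φ} = (1/2) g^{θθ} (∂_φ g_{θφ} + ∂_φ g_{θφ} - ∂_θ g_{φφ}) = (1/2)(1/r^2)((0) + (0) - (r^2*sin(2*θ))) = -sin(2*θ)/2
Γ^φ_{r φ} = (1/2) g^{φφ} (∂_r g_{φφ} + ∂_φ g_{φr} - ∂_φ g_{rφ}) = (1/2)(1/(r^2*sin(θ)^2))((2*r*sin(θ)^2) + (0) - (0)) = 1/r
Γ^φ_{θ φ} = (1/2) g^{φφ} (∂_θ g_{φφ} + ∂_φ g_{φθ} - ∂_φ g_{θφ}) = (1/2)(1/(r^2*sin(θ)^2))((r^2*sin(2*θ)) + (0) - (0)) = 1/tan(θ)
All other Christoffel symbols are zero.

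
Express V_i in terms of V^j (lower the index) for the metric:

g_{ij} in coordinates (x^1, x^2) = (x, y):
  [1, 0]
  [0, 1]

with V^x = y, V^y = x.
V_i = g_{ij} V^j:
V_x = (1)(y) + (0)(x) = y
V_y = (0)(y) + (1)(x) = x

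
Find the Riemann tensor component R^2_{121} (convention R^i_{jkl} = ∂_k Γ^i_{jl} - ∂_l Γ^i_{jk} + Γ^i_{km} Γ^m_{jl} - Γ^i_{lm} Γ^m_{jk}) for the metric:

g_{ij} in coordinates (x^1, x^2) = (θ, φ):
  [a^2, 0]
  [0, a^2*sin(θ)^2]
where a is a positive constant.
Non-zero Christoffel symbols (Γ^k_{ij} = Γ^k_{ji}):
Γ^θ_{φ φ} = -sin(2*θ)/2
Γ^φ_{θ φ} = 1/tan(θ)
R^φ_{θ φ θ} = ∂_φ Γ^φ_{θ θ} - ∂_θ Γ^φ_{θ φ} + Γ^φ_{φ m} Γ^m_{θ θ} - Γ^φ_{θ m} Γ^m_{θ φ}
  = (0) - (-1/sin(θ)^2) + (0) - (1/tan(θ)^2) = 1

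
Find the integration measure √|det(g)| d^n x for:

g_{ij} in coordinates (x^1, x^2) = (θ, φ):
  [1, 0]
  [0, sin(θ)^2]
det(g) = sin(θ)^2
√|det(g)| = sin(θ) (taking 0 < θ < π so that |sin(θ)| = sin(θ))
Volume element: dV = sin(θ) dθ dφ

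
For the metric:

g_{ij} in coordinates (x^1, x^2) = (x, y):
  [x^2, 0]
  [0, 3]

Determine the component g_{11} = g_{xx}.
With x^1 = x, x^2 = y, g_{11} = g_{xx} is the row-1, column-1 entry of the matrix.
g_{11} = x^2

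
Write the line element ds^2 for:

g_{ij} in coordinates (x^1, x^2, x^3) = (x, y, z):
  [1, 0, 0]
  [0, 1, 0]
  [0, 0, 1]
ds^2 = g_{ij} dx^i dx^j; only the non-zero components contribute.
ds^2 = dx^2 + dy^2 + dz^2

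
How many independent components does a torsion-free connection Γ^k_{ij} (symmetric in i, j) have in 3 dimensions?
Γ^k_{ij} has n choices for the upper index and n(n+1)/2 independent symmetric lower index pairs.
Total = 3 × 3×4/2 = 3 × 6 = 18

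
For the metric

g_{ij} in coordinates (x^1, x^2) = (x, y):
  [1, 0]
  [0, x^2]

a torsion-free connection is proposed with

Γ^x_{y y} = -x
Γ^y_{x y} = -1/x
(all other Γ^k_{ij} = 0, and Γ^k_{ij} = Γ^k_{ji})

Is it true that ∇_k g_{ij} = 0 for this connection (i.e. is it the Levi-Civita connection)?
Using ∇_k g_{ij} = ∂_k g_{ij} - Γ^m_{ki} g_{mj} - Γ^m_{kj} g_{im}:
∇_x g_{yy} = (2*x) - (-x) - (-x) = 4*x ≠ 0
So the connection is not metric compatible (it is not the Levi-Civita connection).
No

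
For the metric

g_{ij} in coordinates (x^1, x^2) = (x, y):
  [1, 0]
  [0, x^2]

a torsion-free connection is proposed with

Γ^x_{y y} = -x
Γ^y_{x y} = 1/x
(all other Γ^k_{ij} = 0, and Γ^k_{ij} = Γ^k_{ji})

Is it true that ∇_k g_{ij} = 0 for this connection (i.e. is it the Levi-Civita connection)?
Using ∇_k g_{ij} = ∂_k g_{ij} - Γ^m_{ki} g_{mj} - Γ^m_{kj} g_{im}:
e.g. ∇_x g_{yy} = (2*x) - (x) - (x) = 0
Every component ∇_k g_{ij} vanishes: the connection is metric compatible.
Yes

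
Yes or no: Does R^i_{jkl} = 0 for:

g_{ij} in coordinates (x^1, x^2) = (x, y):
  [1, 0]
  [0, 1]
All metric components are constant, so every Christoffel symbol vanishes and R^i_{jkl} = 0.
Yes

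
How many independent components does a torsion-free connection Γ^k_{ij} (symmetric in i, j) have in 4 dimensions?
Γ^k_{ij} has n choices for the upper index and n(n+1)/2 independent symmetric lower index pairs.
Total = 4 × 4×5/2 = 4 × 10 = 40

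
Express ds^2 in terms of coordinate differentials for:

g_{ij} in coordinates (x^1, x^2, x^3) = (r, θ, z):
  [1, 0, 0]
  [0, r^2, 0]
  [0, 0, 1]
ds^2 = g_{ij} dx^i dx^j; only the non-zero components contribute.
ds^2 = dr^2 + r^2 dθ^2 + dz^2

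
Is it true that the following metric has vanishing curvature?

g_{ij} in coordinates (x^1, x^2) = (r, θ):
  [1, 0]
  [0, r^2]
Non-zero Christoffel symbols:
Γ^r_{θ θ} = -r
Γ^θ_{r θ} = 1/r
Ricci tensor: R_{rr} = 0, R_{rθ} = 0, R_{θθ} = 0
All R_{ij} vanish; in 2 dimensions the Riemann tensor is fully determined by the Ricci tensor, so R^i_{jkl} = 0: the metric is flat (curvilinear coordinates on flat space).
Yes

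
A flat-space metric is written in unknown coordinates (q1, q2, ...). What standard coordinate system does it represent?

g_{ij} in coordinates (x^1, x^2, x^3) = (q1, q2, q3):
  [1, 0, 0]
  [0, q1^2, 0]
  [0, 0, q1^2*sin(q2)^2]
The line element ds^2 = dq1^2 + q1^2 dq2^2 + q1^2 sin(q2)^2 dq3^2 is dr^2 + r^2 dθ^2 + r^2 sin(θ)^2 dφ^2 with q1 = r, q2 = θ, q3 = φ.
spherical coordinates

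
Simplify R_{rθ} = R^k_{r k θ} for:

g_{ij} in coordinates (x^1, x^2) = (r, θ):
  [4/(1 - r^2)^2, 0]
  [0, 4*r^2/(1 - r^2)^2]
Non-zero Christoffel symbols (Γ^k_{ij} = Γ^k_{ji}):
Γ^r_{r r} = 2*r/(1 - r^2)
Γ^r_{θ θ} = (r^3 + r)/(r^2 - 1)
Γ^θ_{r θ} = (-r^2 - 1)/(r^3 - r)
R^r_{r r θ} = 0 (a repeated index in an antisymmetric pair)
R^θ_{r θ θ} = 0 (a repeated index in an antisymmetric pair)
R_{rθ} = R^r_{r r θ} + R^θ_{r θ θ} = (0) + (0) = 0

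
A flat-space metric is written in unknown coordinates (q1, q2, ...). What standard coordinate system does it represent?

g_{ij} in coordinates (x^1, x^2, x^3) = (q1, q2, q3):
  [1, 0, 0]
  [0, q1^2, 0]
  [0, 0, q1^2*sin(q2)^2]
The line element ds^2 = dq1^2 + q1^2 dq2^2 + q1^2 sin(q2)^2 dq3^2 is dr^2 + r^2 dθ^2 + r^2 sin(θ)^2 dφ^2 with q1 = r, q2 = θ, q3 = φ.
spherical coordinates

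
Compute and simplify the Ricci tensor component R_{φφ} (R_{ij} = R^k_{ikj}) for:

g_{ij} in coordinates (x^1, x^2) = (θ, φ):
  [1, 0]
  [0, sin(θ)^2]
Non-zero Christoffel symbols (Γ^k_{ij} = Γ^k_{ji}):
Γ^θ_{φ φ} = -sin(2*θ)/2
Γ^φ_{θ φ} = 1/tan(θ)
R^θ_{φ θ φ} = ∂_θ Γ^θ_{φ φ} - ∂_φ Γ^θ_{φ θ} + Γ^θ_{θ m} Γ^m_{φ φ} - Γ^θ_{φ m} Γ^m_{φ θ}
  = (-cos(2*θ)) - (0) + (0) - (-cos(θ)^2) = sin(θ)^2
R^φ_{φ φ φ} = 0 (a repeated index in an antisymmetric pair)
R_{φφ} = R^θ_{φ θ φ} + R^φ_{φ φ φ} = (sin(θ)^2) + (0) = sin(θ)^2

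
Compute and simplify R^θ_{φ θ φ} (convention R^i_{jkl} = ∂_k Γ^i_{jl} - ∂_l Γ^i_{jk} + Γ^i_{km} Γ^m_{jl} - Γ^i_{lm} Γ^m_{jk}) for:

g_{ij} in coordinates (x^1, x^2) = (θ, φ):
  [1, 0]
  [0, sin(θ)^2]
Non-zero Christoffel symbols (Γ^k_{ij} = Γ^k_{ji}):
Γ^θ_{φ φ} = -sin(2*θ)/2
Γ^φ_{θ φ} = 1/tan(θ)
R^θ_{φ θ φ} = ∂_θ Γ^θ_{φ φ} - ∂_φ Γ^θ_{φ θ} + Γ^θ_{θ m} Γ^m_{φ φ} - Γ^θ_{φ m} Γ^m_{φ θ}
  = (-cos(2*θ)) - (0) + (0) - (-cos(θ)^2) = sin(θ)^2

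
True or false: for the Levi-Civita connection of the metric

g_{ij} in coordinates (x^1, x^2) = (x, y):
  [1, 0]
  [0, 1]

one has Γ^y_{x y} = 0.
Γ^y_{x y} = (1/2) g^{yy} (∂_x g_{yy} + ∂_y g_{yx} - ∂_y g_{xy}) = (1/2)(1)((0) + (0) - (0)) = 0
This equals the proposed value 0.
True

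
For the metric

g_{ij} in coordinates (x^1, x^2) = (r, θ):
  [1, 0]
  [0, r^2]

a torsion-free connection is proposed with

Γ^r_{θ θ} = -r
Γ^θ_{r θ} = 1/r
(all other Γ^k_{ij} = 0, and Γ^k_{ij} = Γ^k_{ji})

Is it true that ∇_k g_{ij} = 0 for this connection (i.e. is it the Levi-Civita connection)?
Using ∇_k g_{ij} = ∂_k g_{ij} - Γ^m_{ki} g_{mj} - Γ^m_{kj} g_{im}:
e.g. ∇_r g_{θθ} = (2*r) - (r) - (r) = 0
Every component ∇_k g_{ij} vanishes: the connection is metric compatible.
Yes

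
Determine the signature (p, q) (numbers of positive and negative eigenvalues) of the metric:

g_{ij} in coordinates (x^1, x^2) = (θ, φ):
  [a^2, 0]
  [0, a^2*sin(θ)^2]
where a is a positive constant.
The metric is diagonal, so its eigenvalues are the diagonal entries: a^2, a^2*sin(θ)^2 (at a generic point, where coordinate-dependent entries are positive).
2 positive, 0 negative.
(2, 0) - Riemannian (positive definite)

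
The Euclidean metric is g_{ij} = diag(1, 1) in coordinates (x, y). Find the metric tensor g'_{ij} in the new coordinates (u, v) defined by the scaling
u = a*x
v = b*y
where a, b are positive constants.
Invert the transformation: x = u/a, y = v/b
g'_{ij} = (∂x^k/∂x'^i)(∂x^l/∂x'^j) g_{kl}; with g_{kl} = δ_{kl} this is Σ_k (∂x^k/∂x'^i)(∂x^k/∂x'^j).
Jacobian: ∂x/∂u = 1/a, ∂x/∂v = 0, ∂y/∂u = 0, ∂y/∂v = 1/b
g'_{uu} = (1/a)(1/a) + (0)(0) = 1/a^2
g'_{uv} = (1/a)(0) + (0)(1/b) = 0
g'_{vv} = (0)(0) + (1/b)(1/b) = 1/b^2
g'_{ij} = diag(1/a^2, 1/b^2)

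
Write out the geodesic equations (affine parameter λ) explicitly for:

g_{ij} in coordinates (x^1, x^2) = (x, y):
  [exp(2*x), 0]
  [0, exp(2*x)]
Geodesic equation: d^2x^k/dλ^2 + Γ^k_{ij} (dx^i/dλ)(dx^j/dλ) = 0.
Non-zero Christoffel symbols:
Γ^x_{x x} = 1
Γ^x_{y y} = -1
Γ^y_{x y} = 1
Substituting (the symmetric pair Γ^k_{ij}, Γ^k_{ji} combines into a factor 2):
d^2x/dλ^2 + (dx/dλ)^2 - (dy/dλ)^2 = 0
d^2y/dλ^2 + 2 (dx/dλ)(dy/dλ) = 0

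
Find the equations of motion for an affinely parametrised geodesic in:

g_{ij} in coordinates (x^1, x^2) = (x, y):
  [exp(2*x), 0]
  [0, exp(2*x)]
Geodesic equation: d^2x^k/dλ^2 + Γ^k_{ij} (dx^i/dλ)(dx^j/dλ) = 0.
Non-zero Christoffel symbols:
Γ^x_{x x} = 1
Γ^x_{y y} = -1
Γ^y_{x y} = 1
Substituting (the symmetric pair Γ^k_{ij}, Γ^k_{ji} combines into a factor 2):
d^2x/dλ^2 + (dx/dλ)^2 - (dy/dλ)^2 = 0
d^2y/dλ^2 + 2 (dx/dλ)(dy/dλ) = 0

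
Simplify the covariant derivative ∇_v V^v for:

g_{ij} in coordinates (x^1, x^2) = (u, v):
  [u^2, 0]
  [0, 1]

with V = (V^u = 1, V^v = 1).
Non-zero Christoffel symbols:
Γ^u_{u u} = 1/u
∇_v V^v = ∂_v V^v + Γ^v_{v j} V^j
  = (0) + (0)(1) + (0)(1)
  = 0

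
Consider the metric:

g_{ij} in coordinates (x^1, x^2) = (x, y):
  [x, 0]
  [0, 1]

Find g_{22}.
With x^1 = x, x^2 = y, g_{22} = g_{yy} is the row-2, column-2 entry of the matrix.
g_{22} = 1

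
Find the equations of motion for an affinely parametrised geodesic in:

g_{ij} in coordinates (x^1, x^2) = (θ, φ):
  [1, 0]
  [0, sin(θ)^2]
Geodesic equation: d^2x^k/dλ^2 + Γ^k_{ij} (dx^i/dλ)(dx^j/dλ) = 0.
Non-zero Christoffel symbols:
Γ^θ_{φ φ} = -sin(2*θ)/2
Γ^φ_{θ φ} = 1/tan(θ)
Substituting (the symmetric pair Γ^k_{ij}, Γ^k_{ji} combines into a factor 2):
d^2θ/dλ^2 - (sin(2*θ)/2) (dφ/dλ)^2 = 0
d^2φ/dλ^2 + (2/tan(θ)) (dθ/dλ)(dφ/dλ) = 0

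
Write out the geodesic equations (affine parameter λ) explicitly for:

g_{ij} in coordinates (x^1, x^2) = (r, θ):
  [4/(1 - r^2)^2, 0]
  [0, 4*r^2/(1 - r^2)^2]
Geodesic equation: d^2x^k/dλ^2 + Γ^k_{ij} (dx^i/dλ)(dx^j/dλ) = 0.
Non-zero Christoffel symbols:
Γ^r_{r r} = 2*r/(1 - r^2)
Γ^r_{θ θ} = (r^3 + r)/(r^2 - 1)
Γ^θ_{r θ} = (-r^2 - 1)/(r^3 - r)
Substituting (the symmetric pair Γ^k_{ij}, Γ^k_{ji} combines into a factor 2):
d^2r/dλ^2 + (2*r/(1 - r^2)) (dr/dλ)^2 + ((r^3 + r)/(r^2 - 1)) (dθ/dλ)^2 = 0
d^2θ/dλ^2 + ((-2*r^2 - 2)/(r^3 - r)) (dr/dλ)(dθ/dλ) = 0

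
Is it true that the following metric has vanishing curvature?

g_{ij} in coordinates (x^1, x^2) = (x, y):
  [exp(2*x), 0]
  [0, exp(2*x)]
Non-zero Christoffel symbols:
Γ^x_{x x} = 1
Γ^x_{y y} = -1
Γ^y_{x y} = 1
Ricci tensor: R_{xx} = 0, R_{xy} = 0, R_{yy} = 0
All R_{ij} vanish; in 2 dimensions the Riemann tensor is fully determined by the Ricci tensor, so R^i_{jkl} = 0: the metric is flat (curvilinear coordinates on flat space).
Yes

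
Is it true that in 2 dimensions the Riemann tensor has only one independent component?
The number of independent components is n^2(n^2-1)/12 = 4·3/12 = 1 for n = 2 (e.g. R_{1212}).
Yes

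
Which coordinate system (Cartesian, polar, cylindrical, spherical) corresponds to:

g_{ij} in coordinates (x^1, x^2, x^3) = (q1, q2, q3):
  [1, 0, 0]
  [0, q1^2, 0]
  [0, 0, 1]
The line element ds^2 = dq1^2 + q1^2 dq2^2 + dq3^2 is dr^2 + r^2 dθ^2 + dz^2 with q1 = r, q2 = θ, q3 = z.
cylindrical coordinates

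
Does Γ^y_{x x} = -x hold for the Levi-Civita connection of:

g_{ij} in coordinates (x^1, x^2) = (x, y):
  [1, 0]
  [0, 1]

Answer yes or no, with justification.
Γ^y_{x x} = (1/2) g^{yy} (∂_x g_{yx} + ∂_x g_{yx} - ∂_y g_{xx}) = (1/2)(1)((0) + (0) - (0)) = 0
This differs from the proposed value -x.
No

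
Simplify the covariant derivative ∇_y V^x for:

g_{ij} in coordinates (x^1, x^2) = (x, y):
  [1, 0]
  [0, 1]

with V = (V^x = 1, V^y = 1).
All Christoffel symbols are zero.
∇_y V^x = ∂_y V^x + Γ^x_{y j} V^j
  = (0) + (0)(1) + (0)(1)
  = 0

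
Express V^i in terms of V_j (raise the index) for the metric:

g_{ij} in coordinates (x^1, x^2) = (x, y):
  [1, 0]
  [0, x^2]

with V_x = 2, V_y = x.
Inverse metric (diagonal): g^{xx} = 1, g^{yy} = 1/x^2
V^i = g^{ij} V_j:
V^x = (1)(2) + (0)(x) = 2
V^y = (0)(2) + (1/x^2)(x) = 1/x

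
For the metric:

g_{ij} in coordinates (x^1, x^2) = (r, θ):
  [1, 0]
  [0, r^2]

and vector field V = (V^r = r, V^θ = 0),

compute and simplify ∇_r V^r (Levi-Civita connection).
Non-zero Christoffel symbols:
Γ^r_{θ θ} = -r
Γ^θ_{r θ} = 1/r
∇_r V^r = ∂_r V^r + Γ^r_{r j} V^j
  = (1) + (0)(r) + (0)(0)
  = 1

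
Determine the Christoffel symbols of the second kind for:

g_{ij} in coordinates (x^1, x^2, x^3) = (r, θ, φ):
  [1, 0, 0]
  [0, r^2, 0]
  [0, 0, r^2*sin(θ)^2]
Using Γ^k_{ij} = (1/2) g^{km} (∂_i g_{mj} + ∂_j g_{mi} - ∂_m g_{ij}); the metric is diagonal, so only the m = k term contributes.
Non-zero symbols (using the symmetry Γ^k_{ij} = Γ^k_{ji}):
Γ^r_{θ θ} = (1/2) g^{rr} (∂_θ g_{rθ} + ∂_θ g_{rθ} - ∂_r g_{θθ}) = (1/2)(1)((0) + (0) - (2*r)) = -r
Γ^r_{φ φ} = (1/2) g^{rr} (∂_φ g_{rφ} + ∂_φ g_{rφ} - ∂_r g_{φφ}) = (1/2)(1)((0) + (0) - (2*r*sin(θ)^2)) = -r*sin(θ)^2
Γ^θ_{r θ} = (1/2) g^{θθ} (∂_r g_{θθ} + ∂_θ g_{θr} - ∂_θ g_{rθ}) = (1/2)(1/r^2)((2*r) + (0) - (0)) = 1/r
Γ^θ_{φ φ} = (1/2) g^{θθ} (∂_φ g_{θφ} + ∂_φ g_{θφ} - ∂_θ g_{φφ}) = (1/2)(1/r^2)((0) + (0) - (r^2*sin(2*θ))) = -sin(2*θ)/2
Γ^φ_{r φ} = (1/2) g^{φφ} (∂_r g_{φφ} + ∂_φ g_{φr} - ∂_φ g_{rφ}) = (1/2)(1/(r^2*sin(θ)^2))((2*r*sin(θ)^2) + (0) - (0)) = 1/r
Γ^φ_{θ φ} = (1/2) g^{φφ} (∂_θ g_{φφ} + ∂_φ g_{φθ} - ∂_φ g_{θφ}) = (1/2)(1/(r^2*sin(θ)^2))((r^2*sin(2*θ)) + (0) - (0)) = 1/tan(θ)
All other Christoffel symbols are zero.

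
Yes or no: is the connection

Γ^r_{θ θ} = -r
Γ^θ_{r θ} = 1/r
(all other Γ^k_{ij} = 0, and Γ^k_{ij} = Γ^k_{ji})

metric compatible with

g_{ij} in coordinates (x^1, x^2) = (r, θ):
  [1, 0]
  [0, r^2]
Using ∇_k g_{ij} = ∂_k g_{ij} - Γ^m_{ki} g_{mj} - Γ^m_{kj} g_{im}:
e.g. ∇_r g_{θθ} = (2*r) - (r) - (r) = 0
Every component ∇_k g_{ij} vanishes: the connection is metric compatible.
Yes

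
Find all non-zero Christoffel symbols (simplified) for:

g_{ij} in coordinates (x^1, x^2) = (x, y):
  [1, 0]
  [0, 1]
Using Γ^k_{ij} = (1/2) g^{km} (∂_i g_{mj} + ∂_j g_{mi} - ∂_m g_{ij}); the metric is diagonal, so only the m = k term contributes.
Every metric component is constant, so all ∂_m g_{ij} = 0 and every Christoffel symbol vanishes.
All Christoffel symbols are zero.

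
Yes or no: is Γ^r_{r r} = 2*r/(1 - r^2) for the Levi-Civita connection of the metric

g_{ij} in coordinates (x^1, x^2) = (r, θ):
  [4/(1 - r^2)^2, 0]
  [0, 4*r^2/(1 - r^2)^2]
Γ^r_{r r} = (1/2) g^{rr} (∂_r g_{rr} + ∂_r g_{rr} - ∂_r g_{rr}) = (1/2)((1 - r^2)^2/4)((16*r/(1 - r^2)^3) + (16*r/(1 - r^2)^3) - (16*r/(1 - r^2)^3)) = 2*r/(1 - r^2)
This equals the proposed value 2*r/(1 - r^2).
Yes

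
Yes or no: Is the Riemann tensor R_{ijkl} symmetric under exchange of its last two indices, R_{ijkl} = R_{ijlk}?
It is antisymmetric in the last pair: R_{ijkl} = -R_{ijlk}.
No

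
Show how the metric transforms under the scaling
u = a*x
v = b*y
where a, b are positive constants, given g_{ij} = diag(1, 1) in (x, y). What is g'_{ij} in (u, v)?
Invert the transformation: x = u/a, y = v/b
g'_{ij} = (∂x^k/∂x'^i)(∂x^l/∂x'^j) g_{kl}; with g_{kl} = δ_{kl} this is Σ_k (∂x^k/∂x'^i)(∂x^k/∂x'^j).
Jacobian: ∂x/∂u = 1/a, ∂x/∂v = 0, ∂y/∂u = 0, ∂y/∂v = 1/b
g'_{uu} = (1/a)(1/a) + (0)(0) = 1/a^2
g'_{uv} = (1/a)(0) + (0)(1/b) = 0
g'_{vv} = (0)(0) + (1/b)(1/b) = 1/b^2
g'_{ij} = diag(1/a^2, 1/b^2)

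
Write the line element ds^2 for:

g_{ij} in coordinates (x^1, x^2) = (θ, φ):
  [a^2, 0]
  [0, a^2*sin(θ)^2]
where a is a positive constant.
ds^2 = g_{ij} dx^i dx^j; only the non-zero components contribute.
ds^2 = a^2 dθ^2 + a^2*sin(θ)^2 dφ^2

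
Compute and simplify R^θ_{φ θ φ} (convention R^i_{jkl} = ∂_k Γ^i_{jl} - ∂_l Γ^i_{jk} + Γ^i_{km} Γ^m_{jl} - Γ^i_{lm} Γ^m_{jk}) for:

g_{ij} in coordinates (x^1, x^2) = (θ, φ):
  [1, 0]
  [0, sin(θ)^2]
Non-zero Christoffel symbols (Γ^k_{ij} = Γ^k_{ji}):
Γ^θ_{φ φ} = -sin(2*θ)/2
Γ^φ_{θ φ} = 1/tan(θ)
R^θ_{φ θ φ} = ∂_θ Γ^θ_{φ φ} - ∂_φ Γ^θ_{φ θ} + Γ^θ_{θ m} Γ^m_{φ φ} - Γ^θ_{φ m} Γ^m_{φ θ}
  = (-cos(2*θ)) - (0) + (0) - (-cos(θ)^2) = sin(θ)^2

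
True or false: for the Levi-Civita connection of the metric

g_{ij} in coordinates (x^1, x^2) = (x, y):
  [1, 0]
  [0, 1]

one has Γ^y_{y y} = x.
Γ^y_{y y} = (1/2) g^{yy} (∂_y g_{yy} + ∂_y g_{yy} - ∂_y g_{yy}) = (1/2)(1)((0) + (0) - (0)) = 0
This differs from the proposed value x.
False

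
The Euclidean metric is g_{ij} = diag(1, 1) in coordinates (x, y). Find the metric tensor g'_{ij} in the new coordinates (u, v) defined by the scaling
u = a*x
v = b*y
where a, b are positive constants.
Invert the transformation: x = u/a, y = v/b
g'_{ij} = (∂x^k/∂x'^i)(∂x^l/∂x'^j) g_{kl}; with g_{kl} = δ_{kl} this is Σ_k (∂x^k/∂x'^i)(∂x^k/∂x'^j).
Jacobian: ∂x/∂u = 1/a, ∂x/∂v = 0, ∂y/∂u = 0, ∂y/∂v = 1/b
g'_{uu} = (1/a)(1/a) + (0)(0) = 1/a^2
g'_{uv} = (1/a)(0) + (0)(1/b) = 0
g'_{vv} = (0)(0) + (1/b)(1/b) = 1/b^2
g'_{ij} = diag(1/a^2, 1/b^2)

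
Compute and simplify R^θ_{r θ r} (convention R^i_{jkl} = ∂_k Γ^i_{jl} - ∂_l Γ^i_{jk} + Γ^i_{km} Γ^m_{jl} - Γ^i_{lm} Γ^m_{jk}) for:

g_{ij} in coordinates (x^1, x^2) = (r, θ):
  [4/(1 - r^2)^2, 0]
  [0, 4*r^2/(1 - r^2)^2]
Non-zero Christoffel symbols (Γ^k_{ij} = Γ^k_{ji}):
Γ^r_{r r} = 2*r/(1 - r^2)
Γ^r_{θ θ} = (r^3 + r)/(r^2 - 1)
Γ^θ_{r θ} = (-r^2 - 1)/(r^3 - r)
R^θ_{r θ r} = ∂_θ Γ^θ_{r r} - ∂_r Γ^θ_{r θ} + Γ^θ_{θ m} Γ^m_{r r} - Γ^θ_{r m} Γ^m_{r θ}
  = (0) - ((r^4 + 4*r^2 - 1)/(r^3 - r)^2) + (2*(r^2 + 1)/(r^2 - 1)^2) - ((r^2 + 1)^2/(r^3 - r)^2) = -4/(r^2 - 1)^2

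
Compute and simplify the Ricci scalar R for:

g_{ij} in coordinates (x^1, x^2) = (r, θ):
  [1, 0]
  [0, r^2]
Non-zero Christoffel symbols (Γ^k_{ij} = Γ^k_{ji}):
Γ^r_{θ θ} = -r
Γ^θ_{r θ} = 1/r
Ricci tensor (R_{ij} = R^k_{ikj}): R_{rr} = 0, R_{rθ} = 0, R_{θθ} = 0
Inverse metric: g^{rr} = 1, g^{θθ} = 1/r^2
R = g^{ij} R_{ij} = (1)(0) + (1/r^2)(0) = 0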